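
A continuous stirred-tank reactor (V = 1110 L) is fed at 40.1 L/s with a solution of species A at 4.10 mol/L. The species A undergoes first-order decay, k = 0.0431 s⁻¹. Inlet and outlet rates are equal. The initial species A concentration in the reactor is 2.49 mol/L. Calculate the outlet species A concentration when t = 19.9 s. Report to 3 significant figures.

Accumulation = in − out − consumed: V dC/dt = Q C_in − Q C − k V C.
This is linear with rate a = Q/V + k = 0.079226 s⁻¹.
C_ss = Q C_in/(Q + kV) = 1.8695 mol/L; C(t) = C_ss + (C₀ − C_ss) e^(−a t).
C(19.9) = 1.8695 + (0.62045)·e^(−0.079226·19.9) = 1.8695 + (0.62045)·0.20668 = 1.9978 mol/L.

2.00 mol/L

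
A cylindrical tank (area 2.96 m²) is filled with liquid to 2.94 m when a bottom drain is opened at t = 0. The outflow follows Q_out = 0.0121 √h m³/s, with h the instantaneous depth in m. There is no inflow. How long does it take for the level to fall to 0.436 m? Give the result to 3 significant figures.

With no inflow, A dh/dt = −0.0121 √h.
Separate and integrate: 2(√h − √h₀) = −(0.0121/A) t.
t = 2A(√h₀ − √h)/0.0121 = 2·2.96·(√2.94 − √0.436)/0.0121
  = 5.9200 × (1.7146 − 0.66030) / 0.0121 = 515.84 s.

516 s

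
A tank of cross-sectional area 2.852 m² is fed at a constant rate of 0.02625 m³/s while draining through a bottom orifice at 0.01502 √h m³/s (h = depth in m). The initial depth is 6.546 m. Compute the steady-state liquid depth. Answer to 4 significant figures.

3.054 m

Level balance: A dh/dt = 0.02625 − 0.01502 √h. Setting dh/dt = 0:
Q_in = 0.01502 √h_ss ⇒ √h_ss = 0.02625/0.01502 = 1.74767.
h_ss = 1.74767² = 3.05435 m. (Since h₀ = 6.546 m > h_ss, the level will fall toward this value.)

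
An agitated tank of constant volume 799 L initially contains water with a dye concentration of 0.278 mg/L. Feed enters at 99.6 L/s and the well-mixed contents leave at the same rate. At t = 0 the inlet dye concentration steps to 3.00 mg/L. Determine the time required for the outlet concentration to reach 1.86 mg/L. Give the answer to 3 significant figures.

6.98 s

Species balance: V dC/dt = Q(C_in − C) ⇒ τ = V/Q = 8.0221 s.
C(t) = C_in + (C₀ − C_in) e^(−t/τ). Set C = 1.86 and solve for t:
e^(−t/τ) = (C − C_in)/(C₀ − C_in) = (1.86 − 3.00)/(0.278 − 3.00) = 0.41881
t = −τ ln(…) = 8.0221 × 0.87034 = 6.9819 s.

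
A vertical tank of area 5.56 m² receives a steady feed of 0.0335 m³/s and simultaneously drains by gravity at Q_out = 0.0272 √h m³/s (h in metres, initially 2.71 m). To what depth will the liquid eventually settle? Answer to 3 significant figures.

Level balance: A dh/dt = 0.0335 − 0.0272 √h. Setting dh/dt = 0:
Q_in = 0.0272 √h_ss ⇒ √h_ss = 0.0335/0.0272 = 1.2316.
h_ss = 1.2316² = 1.5169 m. (Since h₀ = 2.71 m > h_ss, the level will fall toward this value.)

1.52 m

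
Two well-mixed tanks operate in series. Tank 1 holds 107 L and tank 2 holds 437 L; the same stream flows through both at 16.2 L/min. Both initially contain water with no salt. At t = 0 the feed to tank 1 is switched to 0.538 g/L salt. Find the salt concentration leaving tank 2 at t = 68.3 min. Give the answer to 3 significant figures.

Species balance on tank i: dCᵢ/dt = (Cᵢ₋₁ − Cᵢ)/τᵢ with τᵢ = Vᵢ/Q.
τ₁ = 107/16.2 = 6.6049 min; τ₂ = 437/16.2 = 26.975 min.
Solving the cascade with C₁(0)=C₂(0)=0 gives C₂(t) = C_in[1 − (τ₁ e^(−t/τ₁) − τ₂ e^(−t/τ₂))/(τ₁ − τ₂)].
At t = 68.3: e^(−t/τ₁) = 3.2290e-05, e^(−t/τ₂) = 0.079504.
C₂ = 0.538·[1 − (6.6049·3.2290e-05 − 26.975·0.079504)/(-20.370)] = 0.538·0.89473 = 0.48136 g/L.

0.481 g/L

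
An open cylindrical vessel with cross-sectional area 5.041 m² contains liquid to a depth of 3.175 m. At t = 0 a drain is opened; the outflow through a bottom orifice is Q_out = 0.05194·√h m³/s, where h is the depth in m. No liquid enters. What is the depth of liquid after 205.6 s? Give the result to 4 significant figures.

A dh/dt = −Q_out = −0.05194 √h.
This is separable: 2 d(√h)/dt = −0.05194/A, so √h = √h₀ − (0.05194/(2A)) t.
√h = √3.175 − 0.05194·205.6/(2·5.041) = 1.78185 − 1.05920 = 0.722652.
h = 0.722652² = 0.522226 m.

0.5222 m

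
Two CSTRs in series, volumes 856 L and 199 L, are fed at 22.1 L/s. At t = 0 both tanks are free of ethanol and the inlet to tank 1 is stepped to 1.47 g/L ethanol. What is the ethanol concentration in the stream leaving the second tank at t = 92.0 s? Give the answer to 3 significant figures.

Time constants: τᵢ = Vᵢ/Q for each well-mixed tank.
τ₁ = 856/22.1 = 38.733 s; τ₂ = 199/22.1 = 9.0045 s.
Solving the cascade with C₁(0)=C₂(0)=0 gives C₂(t) = C_in[1 − (τ₁ e^(−t/τ₁) − τ₂ e^(−t/τ₂))/(τ₁ − τ₂)].
At t = 92.0: e^(−t/τ₁) = 0.092993, e^(−t/τ₂) = 3.6541e-05.
C₂ = 1.47·[1 − (38.733·0.092993 − 9.0045·3.6541e-05)/(29.729)] = 1.47·0.87885 = 1.2919 g/L.

1.29 g/L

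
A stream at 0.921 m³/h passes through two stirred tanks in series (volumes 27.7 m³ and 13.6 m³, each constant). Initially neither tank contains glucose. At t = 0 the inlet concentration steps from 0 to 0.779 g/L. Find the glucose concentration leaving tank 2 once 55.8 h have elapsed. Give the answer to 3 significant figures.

0.557 g/L

Each tank obeys Vᵢ dCᵢ/dt = Q(Cᵢ₋₁ − Cᵢ), so τᵢ = Vᵢ/Q.
τ₁ = 27.7/0.921 = 30.076 h; τ₂ = 13.6/0.921 = 14.767 h.
Solving the cascade with C₁(0)=C₂(0)=0 gives C₂(t) = C_in[1 − (τ₁ e^(−t/τ₁) − τ₂ e^(−t/τ₂))/(τ₁ − τ₂)].
At t = 55.8: e^(−t/τ₁) = 0.15641, e^(−t/τ₂) = 0.022850.
C₂ = 0.779·[1 − (30.076·0.15641 − 14.767·0.022850)/(15.309)] = 0.779·0.71477 = 0.55681 g/L.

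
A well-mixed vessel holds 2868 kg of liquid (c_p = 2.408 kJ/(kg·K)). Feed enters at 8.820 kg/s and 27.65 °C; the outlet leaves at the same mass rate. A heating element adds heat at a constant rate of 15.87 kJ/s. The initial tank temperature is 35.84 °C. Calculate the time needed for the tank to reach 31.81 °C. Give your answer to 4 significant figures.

253.5 s

M c_p dT/dt = ṁ c_p (T_in − T) + Q̇.
τ = M/ṁ = 325.170 s; T_ss = T_in + Q̇/(ṁ c_p) = 28.3972 °C.
T(t) = T_ss + (T₀ − T_ss) e^(−t/τ). Set T = 31.81:
e^(−t/τ) = (31.81 − 28.3972)/(35.84 − 28.3972) = 0.458535
t = −325.170 · ln(0.458535) = 253.541 s.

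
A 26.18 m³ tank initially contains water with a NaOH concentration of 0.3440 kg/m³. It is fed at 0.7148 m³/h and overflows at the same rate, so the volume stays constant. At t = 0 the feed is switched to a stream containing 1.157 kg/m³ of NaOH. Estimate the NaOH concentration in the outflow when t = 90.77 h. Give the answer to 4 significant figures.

Unsteady species balance (constant V, well mixed): V dC/dt = Q(C_in − C).
Time constant τ = V/Q = 26.18/0.7148 = 36.6256 h.
This is linear first-order; C(t) = C_in + (C₀ − C_in) e^(−t/τ).
C(90.77) = 1.157 + (0.3440 − 1.157)·e^(−90.77/36.6256) = 1.157 + (-0.813000)·0.0838841 = 1.08880 kg/m³.

1.089 kg/m³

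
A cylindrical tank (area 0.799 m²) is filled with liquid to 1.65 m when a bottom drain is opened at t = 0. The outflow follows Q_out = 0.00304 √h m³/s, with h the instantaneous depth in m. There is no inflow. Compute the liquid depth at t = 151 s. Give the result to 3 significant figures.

0.995 m

Mass balance (ρ constant): A dh/dt = −0.00304 √h.
This is separable: 2 d(√h)/dt = −0.00304/A, so √h = √h₀ − (0.00304/(2A)) t.
√h = √1.65 − 0.00304·151/(2·0.799) = 1.2845 − 0.28726 = 0.99726.
h = 0.99726² = 0.99454 m.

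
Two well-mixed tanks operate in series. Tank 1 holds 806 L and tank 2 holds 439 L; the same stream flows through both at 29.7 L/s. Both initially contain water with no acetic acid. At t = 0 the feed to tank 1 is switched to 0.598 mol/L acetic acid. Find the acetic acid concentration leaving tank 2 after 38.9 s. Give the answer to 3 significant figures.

0.336 mol/L

Time constants: τᵢ = Vᵢ/Q for each well-mixed tank.
τ₁ = 806/29.7 = 27.138 s; τ₂ = 439/29.7 = 14.781 s.
Solving the cascade with C₁(0)=C₂(0)=0 gives C₂(t) = C_in[1 − (τ₁ e^(−t/τ₁) − τ₂ e^(−t/τ₂))/(τ₁ − τ₂)].
At t = 38.9: e^(−t/τ₁) = 0.23849, e^(−t/τ₂) = 0.071954.
C₂ = 0.598·[1 − (27.138·0.23849 − 14.781·0.071954)/(12.357)] = 0.598·0.56229 = 0.33625 mol/L.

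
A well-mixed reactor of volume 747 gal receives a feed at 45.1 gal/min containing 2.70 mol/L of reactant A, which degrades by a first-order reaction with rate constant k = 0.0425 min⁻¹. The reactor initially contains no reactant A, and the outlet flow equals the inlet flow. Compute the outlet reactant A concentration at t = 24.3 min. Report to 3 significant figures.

Species balance: V dC/dt = Q C_in − Q C − k V C.
dC/dt = (Q/V) C_in − (Q/V + k) C; effective rate a = Q/V + k = 0.060375 + 0.0425 = 0.10287 min⁻¹.
C_ss = Q C_in/(Q + kV) = 1.5846 mol/L; C(t) = C_ss + (C₀ − C_ss) e^(−a t).
C(24.3) = 1.5846 + (-1.5846)·e^(−0.10287·24.3) = 1.5846 + (-1.5846)·0.082097 = 1.4545 mol/L.

1.45 mol/L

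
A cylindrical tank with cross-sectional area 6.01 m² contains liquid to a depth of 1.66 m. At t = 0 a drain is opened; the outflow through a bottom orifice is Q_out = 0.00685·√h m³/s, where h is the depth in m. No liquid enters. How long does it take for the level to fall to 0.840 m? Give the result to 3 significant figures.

Accumulation of liquid (constant cross-section A): A dh/dt = −0.00685 √h.
∫ h^(−1/2) dh = −(0.00685/A) ∫ dt, giving 2√h = 2√h₀ − (0.00685/A) t.
t = 2A(√h₀ − √h)/0.00685 = 2·6.01·(√1.66 − √0.840)/0.00685
  = 12.020 × (1.2884 − 0.91652) / 0.00685 = 652.58 s.

653 s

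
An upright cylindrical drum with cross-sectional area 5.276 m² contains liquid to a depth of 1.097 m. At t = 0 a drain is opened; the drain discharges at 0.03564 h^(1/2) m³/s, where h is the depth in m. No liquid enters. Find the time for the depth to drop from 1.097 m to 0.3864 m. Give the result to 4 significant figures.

126.1 s

With no inflow, A dh/dt = −0.03564 √h.
Separate and integrate: 2(√h − √h₀) = −(0.03564/A) t.
t = 2A(√h₀ − √h)/0.03564 = 2·5.276·(√1.097 − √0.3864)/0.03564
  = 10.5520 × (1.04738 − 0.621611) / 0.03564 = 126.058 s.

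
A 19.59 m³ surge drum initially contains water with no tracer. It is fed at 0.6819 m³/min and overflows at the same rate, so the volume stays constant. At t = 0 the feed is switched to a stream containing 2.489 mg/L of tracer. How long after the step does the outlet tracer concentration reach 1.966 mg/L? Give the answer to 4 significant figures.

44.82 min

Species balance: V dC/dt = Q(C_in − C) ⇒ τ = V/Q = 28.7286 min.
C(t) = C_in + (C₀ − C_in) e^(−t/τ). Set C = 1.966 and solve for t:
e^(−t/τ) = (C − C_in)/(C₀ − C_in) = (1.966 − 2.489)/(0 − 2.489) = 0.210125
t = −τ ln(…) = 28.7286 × 1.56005 = 44.8181 min.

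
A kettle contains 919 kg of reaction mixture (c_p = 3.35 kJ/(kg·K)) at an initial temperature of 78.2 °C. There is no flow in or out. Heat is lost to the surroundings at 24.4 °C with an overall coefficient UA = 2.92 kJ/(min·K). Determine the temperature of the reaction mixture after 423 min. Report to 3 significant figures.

60.4 °C

Lumped-capacitance energy balance: M c_p dT/dt = UA(T_amb − T).
dT/dt = (T_ss − T)/τ with T_ss = T_amb = 24.400 °C, τ = M c_p/UA = 919·3.35/2.92 = 1054.3 min.
Solution: T(t) = T_ss + (T₀ − T_ss) e^(−t/τ).
T(423) = 24.400 + (53.800)·0.66951 = 60.420 °C.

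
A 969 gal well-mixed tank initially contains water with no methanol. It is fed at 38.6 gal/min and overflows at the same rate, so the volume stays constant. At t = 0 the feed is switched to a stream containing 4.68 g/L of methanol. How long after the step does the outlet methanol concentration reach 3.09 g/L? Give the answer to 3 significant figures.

Unsteady species balance (constant V, well mixed): V dC/dt = Q(C_in − C), so τ = V/Q = 25.104 min.
C(t) = C_in + (C₀ − C_in) e^(−t/τ). Set C = 3.09 and solve for t:
e^(−t/τ) = (C − C_in)/(C₀ − C_in) = (3.09 − 4.68)/(0 − 4.68) = 0.33974
t = −τ ln(…) = 25.104 × 1.0796 = 27.101 min.

27.1 min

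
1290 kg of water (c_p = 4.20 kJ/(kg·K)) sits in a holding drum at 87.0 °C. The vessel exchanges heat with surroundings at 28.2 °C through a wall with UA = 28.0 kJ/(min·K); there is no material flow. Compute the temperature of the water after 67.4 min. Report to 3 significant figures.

Lumped-capacitance energy balance: M c_p dT/dt = UA(T_amb − T).
dT/dt = (T_ss − T)/τ with T_ss = T_amb = 28.200 °C, τ = M c_p/UA = 1290·4.20/28.0 = 193.50 min.
Solution: T(t) = T_ss + (T₀ − T_ss) e^(−t/τ).
T(67.4) = 28.200 + (58.800)·0.70587 = 69.705 °C.

69.7 °C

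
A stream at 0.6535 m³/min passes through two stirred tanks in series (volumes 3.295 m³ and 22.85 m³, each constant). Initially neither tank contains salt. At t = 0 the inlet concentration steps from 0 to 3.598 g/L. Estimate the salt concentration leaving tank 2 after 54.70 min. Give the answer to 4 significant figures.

Each tank obeys Vᵢ dCᵢ/dt = Q(Cᵢ₋₁ − Cᵢ), so τᵢ = Vᵢ/Q.
τ₁ = 3.295/0.6535 = 5.04208 min; τ₂ = 22.85/0.6535 = 34.9656 min.
Tank 1: C₁ = C_in(1 − e^(−t/τ₁)). Tank 2 (τ₁ ≠ τ₂): C₂ = C_in[1 − (τ₁ e^(−t/τ₁) − τ₂ e^(−t/τ₂))/(τ₁ − τ₂)].
At t = 54.70: e^(−t/τ₁) = 1.94299e-05, e^(−t/τ₂) = 0.209214.
C₂ = 3.598·[1 − (5.04208·1.94299e-05 − 34.9656·0.209214)/(-29.9235)] = 3.598·0.755537 = 2.71842 g/L.

2.718 g/L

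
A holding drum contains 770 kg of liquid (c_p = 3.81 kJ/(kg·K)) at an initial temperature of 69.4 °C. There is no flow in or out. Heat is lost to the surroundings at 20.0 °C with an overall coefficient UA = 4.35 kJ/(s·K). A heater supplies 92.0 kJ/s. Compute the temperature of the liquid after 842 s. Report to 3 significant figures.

Lumped-capacitance energy balance: M c_p dT/dt = UA(T_amb − T) + Q̇.
dT/dt = (T_ss − T)/τ with T_ss = T_amb + Q̇/UA = 20.0 + 92.0/4.35 = 41.149 °C, τ = M c_p/UA = 770·3.81/4.35 = 674.41 s.
Solution: T(t) = T_ss + (T₀ − T_ss) e^(−t/τ).
T(842) = 41.149 + (28.251)·0.28694 = 49.256 °C.

49.3 °C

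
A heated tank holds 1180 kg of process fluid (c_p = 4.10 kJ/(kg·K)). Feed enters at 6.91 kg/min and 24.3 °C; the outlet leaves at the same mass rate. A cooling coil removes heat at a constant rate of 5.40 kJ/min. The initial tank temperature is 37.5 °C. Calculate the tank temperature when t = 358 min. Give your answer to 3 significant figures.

First-law balance (no shaft work): M c_p dT/dt = ṁ c_p (T_in − T) − 5.40.
Rearrange: dT/dt = (T_ss − T)/τ with τ = M/ṁ = 170.77 min and T_ss = T_in − Q̇/(ṁ c_p) = 24.109 °C.
Integrating: T(t) = T_ss + (T₀ − T_ss) e^(−t/τ).
T(358) = 24.109 + (13.391)·e^(−358/170.77) = 24.109 + (13.391)·0.12290 = 25.755 °C.

25.8 °C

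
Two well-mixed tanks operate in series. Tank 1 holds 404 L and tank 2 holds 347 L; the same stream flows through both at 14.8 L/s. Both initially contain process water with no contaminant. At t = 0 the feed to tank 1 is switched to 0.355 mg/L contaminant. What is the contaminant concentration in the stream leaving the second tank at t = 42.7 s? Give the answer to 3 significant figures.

0.178 mg/L

Species balance on tank i: dCᵢ/dt = (Cᵢ₋₁ − Cᵢ)/τᵢ with τᵢ = Vᵢ/Q.
τ₁ = 404/14.8 = 27.297 s; τ₂ = 347/14.8 = 23.446 s.
Tank 1: C₁ = C_in(1 − e^(−t/τ₁)). Tank 2 (τ₁ ≠ τ₂): C₂ = C_in[1 − (τ₁ e^(−t/τ₁) − τ₂ e^(−t/τ₂))/(τ₁ − τ₂)].
At t = 42.7: e^(−t/τ₁) = 0.20924, e^(−t/τ₂) = 0.16183.
C₂ = 0.355·[1 − (27.297·0.20924 − 23.446·0.16183)/(3.8514)] = 0.355·0.50212 = 0.17825 mg/L.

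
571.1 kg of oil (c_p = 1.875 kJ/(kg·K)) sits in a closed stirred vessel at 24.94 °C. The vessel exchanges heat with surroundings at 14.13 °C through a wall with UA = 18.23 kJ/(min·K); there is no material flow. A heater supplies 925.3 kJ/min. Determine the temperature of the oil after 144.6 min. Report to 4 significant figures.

61.48 °C

Energy balance: M c_p dT/dt = −UA(T − T_amb) + Q̇.
dT/dt = (T_ss − T)/τ with T_ss = T_amb + Q̇/UA = 14.13 + 925.3/18.23 = 64.8870 °C, τ = M c_p/UA = 571.1·1.875/18.23 = 58.7390 min.
Solution: T(t) = T_ss + (T₀ − T_ss) e^(−t/τ).
T(144.6) = 64.8870 + (-39.9470)·0.0852867 = 61.4800 °C.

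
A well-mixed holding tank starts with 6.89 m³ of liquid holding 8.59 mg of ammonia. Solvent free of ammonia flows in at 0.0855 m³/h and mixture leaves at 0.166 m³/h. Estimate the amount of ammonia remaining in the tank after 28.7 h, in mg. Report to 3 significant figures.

3.70 mg

Let m(t) be the amount of ammonia. Volume: V(t) = V₀ + (Q_in − Q_out) t = 6.89 − 0.080500 t; V(28.7) = 4.5796 m³.
No ammonia enters, so dm/dt = −Q_out · (m/V).
Separate: dm/m = −Q_out dt/V(t) ⇒ ln(m/m₀) = −(Q_out/(Q_in−Q_out)) ln(V/V₀).
m = m₀ (V₀/V)^(Q_out/(Q_in−Q_out)) = 8.59 × (6.89/4.5796)^(-2.0621) = 3.7000 mg.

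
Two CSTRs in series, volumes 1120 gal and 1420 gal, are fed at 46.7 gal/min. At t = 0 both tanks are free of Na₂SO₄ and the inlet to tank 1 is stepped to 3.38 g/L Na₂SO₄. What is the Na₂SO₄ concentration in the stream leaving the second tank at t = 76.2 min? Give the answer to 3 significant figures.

2.60 g/L

Species balance on tank i: dCᵢ/dt = (Cᵢ₋₁ − Cᵢ)/τᵢ with τᵢ = Vᵢ/Q.
τ₁ = 1120/46.7 = 23.983 min; τ₂ = 1420/46.7 = 30.407 min.
Tank 1: C₁ = C_in(1 − e^(−t/τ₁)). Tank 2 (τ₁ ≠ τ₂): C₂ = C_in[1 − (τ₁ e^(−t/τ₁) − τ₂ e^(−t/τ₂))/(τ₁ − τ₂)].
At t = 76.2: e^(−t/τ₁) = 0.041699, e^(−t/τ₂) = 0.081593.
C₂ = 3.38·[1 − (23.983·0.041699 − 30.407·0.081593)/(-6.4240)] = 3.38·0.76947 = 2.6008 g/L.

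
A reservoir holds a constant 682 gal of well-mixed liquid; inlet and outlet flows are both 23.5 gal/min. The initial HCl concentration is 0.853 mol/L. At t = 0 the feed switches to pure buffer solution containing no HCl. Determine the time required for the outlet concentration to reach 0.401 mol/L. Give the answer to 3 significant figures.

21.9 min

Unsteady species balance (constant V, well mixed): V dC/dt = Q(C_in − C), so τ = V/Q = 29.021 min.
C(t) = C_in + (C₀ − C_in) e^(−t/τ). Set C = 0.401 and solve for t:
e^(−t/τ) = (C − C_in)/(C₀ − C_in) = (0.401 − 0)/(0.853 − 0) = 0.47011
t = −τ ln(…) = 29.021 × 0.75480 = 21.905 min.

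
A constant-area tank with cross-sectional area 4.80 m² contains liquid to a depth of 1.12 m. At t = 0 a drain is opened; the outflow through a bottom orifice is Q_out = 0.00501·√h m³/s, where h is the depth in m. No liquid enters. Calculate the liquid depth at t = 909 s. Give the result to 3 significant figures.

0.341 m

With no inflow, A dh/dt = −0.00501 √h.
Separate and integrate: 2(√h − √h₀) = −(0.00501/A) t.
√h = √1.12 − 0.00501·909/(2·4.80) = 1.0583 − 0.47438 = 0.58392.
h = 0.58392² = 0.34096 m.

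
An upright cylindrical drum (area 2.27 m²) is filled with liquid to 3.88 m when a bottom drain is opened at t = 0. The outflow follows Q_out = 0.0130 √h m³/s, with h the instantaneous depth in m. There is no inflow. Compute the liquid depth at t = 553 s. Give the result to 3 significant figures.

Volume balance on the tank: A dh/dt = −0.0130 √h.
This is separable: 2 d(√h)/dt = −0.0130/A, so √h = √h₀ − (0.0130/(2A)) t.
√h = √3.88 − 0.0130·553/(2·2.27) = 1.9698 − 1.5835 = 0.38629.
h = 0.38629² = 0.14922 m.

0.149 m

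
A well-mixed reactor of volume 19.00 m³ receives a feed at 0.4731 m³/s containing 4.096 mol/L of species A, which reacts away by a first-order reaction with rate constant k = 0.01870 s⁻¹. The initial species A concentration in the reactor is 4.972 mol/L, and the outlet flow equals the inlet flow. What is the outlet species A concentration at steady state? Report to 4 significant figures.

V dC/dt = Q(C_in − C) − k V C.
Steady state (dC/dt = 0): C_ss = Q C_in/(Q + kV) = C_in/(1 + kV/Q).
C_ss = 0.4731·4.096/(0.4731 + 0.01870·19.00) = 1.93782/0.828400 = 2.33923 mol/L.

2.339 mol/L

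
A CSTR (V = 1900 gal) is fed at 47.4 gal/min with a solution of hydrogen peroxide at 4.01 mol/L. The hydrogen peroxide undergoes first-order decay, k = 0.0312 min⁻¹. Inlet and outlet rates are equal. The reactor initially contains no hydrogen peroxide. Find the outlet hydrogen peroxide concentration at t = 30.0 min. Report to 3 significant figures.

V dC/dt = Q(C_in − C) − k V C.
This is linear with rate a = Q/V + k = 0.056147 min⁻¹.
C_ss = Q C_in/(Q + kV) = 1.7817 mol/L; C(t) = C_ss + (C₀ − C_ss) e^(−a t).
C(30.0) = 1.7817 + (-1.7817)·e^(−0.056147·30.0) = 1.7817 + (-1.7817)·0.18555 = 1.4511 mol/L.

1.45 mol/L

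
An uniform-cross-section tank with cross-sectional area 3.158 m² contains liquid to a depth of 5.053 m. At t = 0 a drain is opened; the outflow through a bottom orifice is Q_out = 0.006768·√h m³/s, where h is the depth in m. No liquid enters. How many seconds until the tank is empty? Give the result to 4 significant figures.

A dh/dt = −Q_out = −0.006768 √h.
∫ h^(−1/2) dh = −(0.006768/A) ∫ dt, giving 2√h = 2√h₀ − (0.006768/A) t.
Tank is empty when √h = 0: t_empty = 2A√h₀/0.006768.
t_empty = 2·3.158·√5.053/0.006768 = 6.31600·2.24789/0.006768 = 2097.76 s.

2098 s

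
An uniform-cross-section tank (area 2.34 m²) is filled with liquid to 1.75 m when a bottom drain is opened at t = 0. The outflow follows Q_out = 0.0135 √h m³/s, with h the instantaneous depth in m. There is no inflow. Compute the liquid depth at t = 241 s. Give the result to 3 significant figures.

0.394 m

A dh/dt = −Q_out = −0.0135 √h.
∫ h^(−1/2) dh = −(0.0135/A) ∫ dt, giving 2√h = 2√h₀ − (0.0135/A) t.
√h = √1.75 − 0.0135·241/(2·2.34) = 1.3229 − 0.69519 = 0.62768.
h = 0.62768² = 0.39399 m.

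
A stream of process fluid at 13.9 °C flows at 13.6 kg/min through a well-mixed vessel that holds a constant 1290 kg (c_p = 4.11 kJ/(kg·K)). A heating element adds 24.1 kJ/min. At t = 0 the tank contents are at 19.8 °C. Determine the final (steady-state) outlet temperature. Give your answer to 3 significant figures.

First-law balance (no shaft work): M c_p dT/dt = ṁ c_p (T_in − T) + 24.1.
At steady state dT/dt = 0 ⇒ T_ss = T_in + Q̇/(ṁ c_p) = 13.9 + 24.1/(13.6·4.11) = 14.331 °C.

14.3 °C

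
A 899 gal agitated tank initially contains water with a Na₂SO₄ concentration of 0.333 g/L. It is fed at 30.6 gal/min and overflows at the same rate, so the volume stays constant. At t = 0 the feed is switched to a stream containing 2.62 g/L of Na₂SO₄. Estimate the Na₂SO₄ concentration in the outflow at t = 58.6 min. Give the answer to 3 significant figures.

2.31 g/L

Mass balance on the solute (V constant): V dC/dt = Q(C_in − C).
Rewrite as dC/dt + C/τ = C_in/τ, τ = V/Q = 29.379 min.
This is linear first-order; C(t) = C_in + (C₀ − C_in) e^(−t/τ).
C(58.6) = 2.62 + (0.333 − 2.62)·e^(−58.6/29.379) = 2.62 + (-2.2870)·0.13607 = 2.3088 g/L.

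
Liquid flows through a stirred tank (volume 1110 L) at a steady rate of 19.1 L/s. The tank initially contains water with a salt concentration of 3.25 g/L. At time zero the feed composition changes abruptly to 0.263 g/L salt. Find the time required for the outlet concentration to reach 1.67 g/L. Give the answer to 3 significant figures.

Species balance: V dC/dt = Q(C_in − C) ⇒ τ = V/Q = 58.115 s.
C(t) = C_in + (C₀ − C_in) e^(−t/τ). Set C = 1.67 and solve for t:
e^(−t/τ) = (C − C_in)/(C₀ − C_in) = (1.67 − 0.263)/(3.25 − 0.263) = 0.47104
t = −τ ln(…) = 58.115 × 0.75281 = 43.750 s.

43.7 s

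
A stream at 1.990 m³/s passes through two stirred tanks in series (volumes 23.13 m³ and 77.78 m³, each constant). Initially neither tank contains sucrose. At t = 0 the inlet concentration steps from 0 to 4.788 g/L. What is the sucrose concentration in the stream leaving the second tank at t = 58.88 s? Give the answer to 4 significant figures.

Species balance on tank i: dCᵢ/dt = (Cᵢ₋₁ − Cᵢ)/τᵢ with τᵢ = Vᵢ/Q.
τ₁ = 23.13/1.990 = 11.6231 s; τ₂ = 77.78/1.990 = 39.0854 s.
Solving the cascade with C₁(0)=C₂(0)=0 gives C₂(t) = C_in[1 − (τ₁ e^(−t/τ₁) − τ₂ e^(−t/τ₂))/(τ₁ − τ₂)].
At t = 58.88: e^(−t/τ₁) = 0.00630907, e^(−t/τ₂) = 0.221697.
C₂ = 4.788·[1 − (11.6231·0.00630907 − 39.0854·0.221697)/(-27.4623)] = 4.788·0.687143 = 3.29004 g/L.

3.290 g/L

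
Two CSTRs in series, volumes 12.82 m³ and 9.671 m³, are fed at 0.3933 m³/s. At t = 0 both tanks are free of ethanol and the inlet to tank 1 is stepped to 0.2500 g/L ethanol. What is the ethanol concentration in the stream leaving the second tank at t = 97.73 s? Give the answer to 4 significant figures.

Species balance on tank i: dCᵢ/dt = (Cᵢ₋₁ − Cᵢ)/τᵢ with τᵢ = Vᵢ/Q.
τ₁ = 12.82/0.3933 = 32.5960 s; τ₂ = 9.671/0.3933 = 24.5894 s.
Solving the cascade with C₁(0)=C₂(0)=0 gives C₂(t) = C_in[1 − (τ₁ e^(−t/τ₁) − τ₂ e^(−t/τ₂))/(τ₁ − τ₂)].
At t = 97.73: e^(−t/τ₁) = 0.0498757, e^(−t/τ₂) = 0.0187890.
C₂ = 0.2500·[1 − (32.5960·0.0498757 − 24.5894·0.0187890)/(8.00661)] = 0.2500·0.854653 = 0.213663 g/L.

0.2137 g/L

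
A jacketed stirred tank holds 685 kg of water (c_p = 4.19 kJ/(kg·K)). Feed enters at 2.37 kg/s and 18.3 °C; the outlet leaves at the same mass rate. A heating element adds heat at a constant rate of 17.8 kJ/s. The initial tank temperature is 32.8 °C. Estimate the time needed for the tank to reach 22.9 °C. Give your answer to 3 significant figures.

436 s

Heat balance on the well-mixed liquid: M c_p dT/dt = ṁ c_p (T_in − T) + 17.8.
τ = M/ṁ = 289.03 s; T_ss = T_in + Q̇/(ṁ c_p) = 20.092 °C.
T(t) = T_ss + (T₀ − T_ss) e^(−t/τ). Set T = 22.9:
e^(−t/τ) = (22.9 − 20.092)/(32.8 − 20.092) = 0.22093
t = −289.03 · ln(0.22093) = 436.40 s.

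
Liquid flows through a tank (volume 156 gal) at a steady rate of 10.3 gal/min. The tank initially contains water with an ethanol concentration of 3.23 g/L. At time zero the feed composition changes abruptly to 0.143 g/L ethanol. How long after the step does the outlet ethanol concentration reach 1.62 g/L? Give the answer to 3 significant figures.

Species balance: V dC/dt = Q(C_in − C) ⇒ τ = V/Q = 15.146 min.
C(t) = C_in + (C₀ − C_in) e^(−t/τ). Set C = 1.62 and solve for t:
e^(−t/τ) = (C − C_in)/(C₀ − C_in) = (1.62 − 0.143)/(3.23 − 0.143) = 0.47846
t = −τ ln(…) = 15.146 × 0.73719 = 11.165 min.

11.2 min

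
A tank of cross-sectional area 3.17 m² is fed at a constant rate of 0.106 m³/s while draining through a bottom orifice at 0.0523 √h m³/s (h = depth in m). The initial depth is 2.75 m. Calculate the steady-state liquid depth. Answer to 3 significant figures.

4.11 m

Accumulation of liquid (constant cross-section A): A dh/dt = Q_in − 0.0523 √h. At steady state dh/dt = 0:
Q_in = 0.0523 √h_ss ⇒ √h_ss = 0.106/0.0523 = 2.0268.
h_ss = 2.0268² = 4.1078 m. (Since h₀ = 2.75 m < h_ss, the level will rise toward this value.)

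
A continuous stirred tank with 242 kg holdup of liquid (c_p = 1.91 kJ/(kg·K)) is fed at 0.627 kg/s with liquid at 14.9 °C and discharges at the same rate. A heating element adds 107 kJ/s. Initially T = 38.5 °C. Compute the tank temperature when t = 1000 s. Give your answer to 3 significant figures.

M c_p dT/dt = ṁ c_p (T_in − T) + Q̇.
Rearrange: dT/dt = (T_ss − T)/τ with τ = M/ṁ = 385.96 s and T_ss = T_in + Q̇/(ṁ c_p) = 104.25 °C.
This is linear first-order; T(t) = T_ss + (T₀ − T_ss) e^(−t/τ).
T(1000) = 104.25 + (-65.748)·e^(−1000/385.96) = 104.25 + (-65.748)·0.074952 = 99.320 °C.

99.3 °C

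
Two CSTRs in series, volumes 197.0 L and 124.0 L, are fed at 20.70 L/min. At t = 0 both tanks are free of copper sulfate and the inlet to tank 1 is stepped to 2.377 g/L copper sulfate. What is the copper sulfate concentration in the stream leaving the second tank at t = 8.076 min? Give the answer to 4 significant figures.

Species balance on tank i: dCᵢ/dt = (Cᵢ₋₁ − Cᵢ)/τᵢ with τᵢ = Vᵢ/Q.
τ₁ = 197.0/20.70 = 9.51691 min; τ₂ = 124.0/20.70 = 5.99034 min.
Tank 1: C₁ = C_in(1 − e^(−t/τ₁)). Tank 2 (τ₁ ≠ τ₂): C₂ = C_in[1 − (τ₁ e^(−t/τ₁) − τ₂ e^(−t/τ₂))/(τ₁ − τ₂)].
At t = 8.076: e^(−t/τ₁) = 0.428016, e^(−t/τ₂) = 0.259715.
C₂ = 2.377·[1 − (9.51691·0.428016 − 5.99034·0.259715)/(3.52657)] = 2.377·0.286103 = 0.680066 g/L.

0.6801 g/L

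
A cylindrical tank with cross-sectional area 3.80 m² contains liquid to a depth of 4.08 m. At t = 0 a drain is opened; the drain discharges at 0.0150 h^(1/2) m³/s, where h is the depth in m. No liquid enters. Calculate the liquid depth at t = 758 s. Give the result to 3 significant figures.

0.274 m

Accumulation of liquid (constant cross-section A): A dh/dt = −0.0150 √h.
Separate and integrate: 2(√h − √h₀) = −(0.0150/A) t.
√h = √4.08 − 0.0150·758/(2·3.80) = 2.0199 − 1.4961 = 0.52385.
h = 0.52385² = 0.27442 m.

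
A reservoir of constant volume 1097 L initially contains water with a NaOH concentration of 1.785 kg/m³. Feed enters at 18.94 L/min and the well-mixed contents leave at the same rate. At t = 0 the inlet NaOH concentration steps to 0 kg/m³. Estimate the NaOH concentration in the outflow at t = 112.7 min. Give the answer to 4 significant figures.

Mass balance on the solute (V constant): V dC/dt = Q(C_in − C).
So dC/dt = (C_in − C)/τ with τ = V/Q = 1097/18.94 = 57.9197 min.
Solution: C(t) = C_in + (C₀ − C_in) e^(−t/τ).
C(112.7) = 0 + (1.785 − 0)·e^(−112.7/57.9197) = 0 + (1.78500)·0.142873 = 0.255029 kg/m³.

0.2550 kg/m³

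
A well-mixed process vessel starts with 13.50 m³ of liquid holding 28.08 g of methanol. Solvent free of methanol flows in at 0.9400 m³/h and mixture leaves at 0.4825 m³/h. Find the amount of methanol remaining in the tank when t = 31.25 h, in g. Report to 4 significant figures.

13.11 g

Total volume: dV/dt = Q_in − Q_out = 0.457500 m³/h, so V(t) = 13.50 + 0.457500 t and V(31.25) = 27.7969 m³.
Solute balance: dm/dt = 0 − Q_out C = −Q_out m/V(t).
Separate: dm/m = −Q_out dt/V(t) ⇒ ln(m/m₀) = −(Q_out/(Q_in−Q_out)) ln(V/V₀).
m = m₀ (V₀/V)^(Q_out/(Q_in−Q_out)) = 28.08 × (13.50/27.7969)^(1.05464) = 13.1098 g.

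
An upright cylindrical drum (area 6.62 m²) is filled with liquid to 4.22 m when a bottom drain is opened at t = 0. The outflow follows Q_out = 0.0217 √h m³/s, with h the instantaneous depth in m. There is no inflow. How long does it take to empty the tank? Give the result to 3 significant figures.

1250 s

A dh/dt = −Q_out = −0.0217 √h.
This is separable: 2 d(√h)/dt = −0.0217/A, so √h = √h₀ − (0.0217/(2A)) t.
Set h = 0: 2√h₀ = (0.0217/A) t_empty ⇒ t_empty = 2A√h₀/0.0217.
t_empty = 2·6.62·√4.22/0.0217 = 13.240·2.0543/0.0217 = 1253.4 s.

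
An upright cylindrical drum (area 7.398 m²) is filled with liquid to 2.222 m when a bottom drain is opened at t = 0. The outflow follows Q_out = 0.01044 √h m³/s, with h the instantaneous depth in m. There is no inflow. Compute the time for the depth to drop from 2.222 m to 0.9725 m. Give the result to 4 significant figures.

715.0 s

Mass balance (ρ constant): A dh/dt = −0.01044 √h.
∫ h^(−1/2) dh = −(0.01044/A) ∫ dt, giving 2√h = 2√h₀ − (0.01044/A) t.
t = 2A(√h₀ − √h)/0.01044 = 2·7.398·(√2.222 − √0.9725)/0.01044
  = 14.7960 × (1.49064 − 0.986154) / 0.01044 = 714.975 s.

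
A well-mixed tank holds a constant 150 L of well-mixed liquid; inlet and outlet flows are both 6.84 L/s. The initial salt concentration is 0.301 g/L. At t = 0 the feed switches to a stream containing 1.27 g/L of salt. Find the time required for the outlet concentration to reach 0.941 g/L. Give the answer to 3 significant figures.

Unsteady species balance (constant V, well mixed): V dC/dt = Q(C_in − C), so τ = V/Q = 21.930 s.
C(t) = C_in + (C₀ − C_in) e^(−t/τ). Set C = 0.941 and solve for t:
e^(−t/τ) = (C − C_in)/(C₀ − C_in) = (0.941 − 1.27)/(0.301 − 1.27) = 0.33953
t = −τ ln(…) = 21.930 × 1.0802 = 23.689 s.

23.7 s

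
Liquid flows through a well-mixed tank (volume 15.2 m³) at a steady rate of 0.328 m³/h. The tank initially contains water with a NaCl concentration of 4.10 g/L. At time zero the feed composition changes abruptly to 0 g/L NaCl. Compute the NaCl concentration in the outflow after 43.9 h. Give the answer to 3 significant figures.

Accumulation = in − out for the solute gives V dC/dt = Q(C_in − C).
Time constant τ = V/Q = 15.2/0.328 = 46.341 h.
This is linear first-order; C(t) = C_in + (C₀ − C_in) e^(−t/τ).
C(43.9) = 0 + (4.10 − 0)·e^(−43.9/46.341) = 0 + (4.1000)·0.38778 = 1.5899 g/L.

1.59 g/L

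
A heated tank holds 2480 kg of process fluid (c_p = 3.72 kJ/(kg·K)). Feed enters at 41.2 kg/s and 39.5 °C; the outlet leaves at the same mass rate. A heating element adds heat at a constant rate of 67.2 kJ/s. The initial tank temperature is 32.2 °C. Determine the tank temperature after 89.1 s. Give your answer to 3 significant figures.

38.2 °C

M c_p dT/dt = ṁ c_p (T_in − T) + Q̇.
τ = M/ṁ = 60.194 s; T_ss = T_in + Q̇/(ṁ c_p) = 39.5 + 67.2/(41.2·3.72) = 39.938 °C.
T approaches T_ss exponentially: T(t) = T_ss + (T₀ − T_ss) e^(−t/τ).
T(89.1) = 39.938 + (-7.7385)·e^(−89.1/60.194) = 39.938 + (-7.7385)·0.22759 = 38.177 °C.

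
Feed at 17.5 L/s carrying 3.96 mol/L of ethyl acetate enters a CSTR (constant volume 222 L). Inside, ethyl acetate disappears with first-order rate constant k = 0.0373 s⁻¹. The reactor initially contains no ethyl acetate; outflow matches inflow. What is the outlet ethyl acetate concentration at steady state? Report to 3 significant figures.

2.69 mol/L

Accumulation = in − out − consumed: V dC/dt = Q C_in − Q C − k V C.
Steady state (dC/dt = 0): C_ss = Q C_in/(Q + kV) = C_in/(1 + kV/Q).
C_ss = 17.5·3.96/(17.5 + 0.0373·222) = 69.300/25.781 = 2.6881 mol/L.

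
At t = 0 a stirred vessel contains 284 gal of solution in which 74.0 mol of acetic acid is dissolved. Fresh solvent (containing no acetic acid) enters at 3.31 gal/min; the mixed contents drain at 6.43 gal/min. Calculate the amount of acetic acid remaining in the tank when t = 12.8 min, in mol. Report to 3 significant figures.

54.1 mol

Let m(t) be the amount of acetic acid. Volume: V(t) = V₀ + (Q_in − Q_out) t = 284 − 3.1200 t; V(12.8) = 244.06 gal.
Species balance (pure solvent in): dm/dt = −Q_out · m/V(t).
dm/m = −Q_out dt/(V₀ − 3.1200 t); integrating gives ln(m/m₀) = −(Q_out/(Q_in−Q_out)) ln(V/V₀).
m = m₀ (V₀/V)^(Q_out/(Q_in−Q_out)) = 74.0 × (284/244.06)^(-2.0609) = 54.150 mol.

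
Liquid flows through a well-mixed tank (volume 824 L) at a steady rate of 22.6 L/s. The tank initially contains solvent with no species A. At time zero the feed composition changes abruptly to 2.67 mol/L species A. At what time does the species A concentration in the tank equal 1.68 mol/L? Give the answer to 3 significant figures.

36.2 s

Species balance: V dC/dt = Q(C_in − C) ⇒ τ = V/Q = 36.460 s.
C(t) = C_in + (C₀ − C_in) e^(−t/τ). Set C = 1.68 and solve for t:
e^(−t/τ) = (C − C_in)/(C₀ − C_in) = (1.68 − 2.67)/(0 − 2.67) = 0.37079
t = −τ ln(…) = 36.460 × 0.99213 = 36.173 s.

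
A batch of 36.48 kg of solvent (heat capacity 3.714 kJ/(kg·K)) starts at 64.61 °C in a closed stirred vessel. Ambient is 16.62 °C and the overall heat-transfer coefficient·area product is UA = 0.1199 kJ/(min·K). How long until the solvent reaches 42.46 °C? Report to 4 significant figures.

699.5 min

M c_p dT/dt = −UA(T − T_amb).
τ = M c_p/UA = 1130.00 min; T_ss = T_amb = 16.6200 °C.
T(t) = T_ss + (T₀ − T_ss)e^(−t/τ); set T = 42.46:
t = −τ ln[(T − T_ss)/(T₀ − T_ss)] = −1130.00 · ln(0.538446) = 699.546 min.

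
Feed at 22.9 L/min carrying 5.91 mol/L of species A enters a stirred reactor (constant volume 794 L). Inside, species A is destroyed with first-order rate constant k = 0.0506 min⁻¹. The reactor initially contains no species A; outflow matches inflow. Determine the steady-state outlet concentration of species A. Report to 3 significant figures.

2.15 mol/L

Accumulation = in − out − consumed: V dC/dt = Q C_in − Q C − k V C.
Steady state (dC/dt = 0): C_ss = Q C_in/(Q + kV) = C_in/(1 + kV/Q).
C_ss = 22.9·5.91/(22.9 + 0.0506·794) = 135.34/63.076 = 2.1456 mol/L.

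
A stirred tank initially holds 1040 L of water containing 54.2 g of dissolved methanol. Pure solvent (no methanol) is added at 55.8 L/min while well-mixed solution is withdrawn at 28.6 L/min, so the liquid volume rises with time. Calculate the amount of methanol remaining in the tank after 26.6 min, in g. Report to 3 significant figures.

31.1 g

Let m(t) be the amount of methanol. Volume: V(t) = V₀ + (Q_in − Q_out) t = 1040 + 27.200 t; V(26.6) = 1763.5 L.
Species balance (pure solvent in): dm/dt = −Q_out · m/V(t).
dm/m = −Q_out dt/(V₀ + 27.200 t); integrating gives ln(m/m₀) = −(Q_out/(Q_in−Q_out)) ln(V/V₀).
m = m₀ (V₀/V)^(Q_out/(Q_in−Q_out)) = 54.2 × (1040/1763.5)^(1.0515) = 31.106 g.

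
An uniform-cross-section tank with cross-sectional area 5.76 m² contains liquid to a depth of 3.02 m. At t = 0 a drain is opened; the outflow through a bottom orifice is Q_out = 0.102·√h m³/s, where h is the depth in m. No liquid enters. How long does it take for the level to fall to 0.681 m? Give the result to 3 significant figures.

Mass balance (ρ constant): A dh/dt = −0.102 √h.
This is separable: 2 d(√h)/dt = −0.102/A, so √h = √h₀ − (0.102/(2A)) t.
t = 2A(√h₀ − √h)/0.102 = 2·5.76·(√3.02 − √0.681)/0.102
  = 11.520 × (1.7378 − 0.82523) / 0.102 = 103.07 s.

103 s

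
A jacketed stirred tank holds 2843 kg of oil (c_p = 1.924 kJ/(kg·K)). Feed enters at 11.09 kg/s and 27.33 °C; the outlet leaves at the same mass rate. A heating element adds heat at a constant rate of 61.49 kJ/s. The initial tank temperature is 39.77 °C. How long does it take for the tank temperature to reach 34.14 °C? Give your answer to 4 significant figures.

228.0 s

Heat balance on the well-mixed liquid: M c_p dT/dt = ṁ c_p (T_in − T) + 61.49.
τ = M/ṁ = 256.357 s; T_ss = T_in + Q̇/(ṁ c_p) = 30.2118 °C.
T(t) = T_ss + (T₀ − T_ss) e^(−t/τ). Set T = 34.14:
e^(−t/τ) = (34.14 − 30.2118)/(39.77 − 30.2118) = 0.410975
t = −256.357 · ln(0.410975) = 227.958 s.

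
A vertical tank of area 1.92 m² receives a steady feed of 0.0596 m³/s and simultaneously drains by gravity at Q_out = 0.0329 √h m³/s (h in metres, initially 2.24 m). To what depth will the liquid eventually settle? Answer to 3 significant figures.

A dh/dt = Q_in − 0.0329 √h. Steady state requires inflow = outflow:
Q_in = 0.0329 √h_ss ⇒ √h_ss = 0.0596/0.0329 = 1.8116.
h_ss = 1.8116² = 3.2817 m. (Since h₀ = 2.24 m < h_ss, the level will rise toward this value.)

3.28 m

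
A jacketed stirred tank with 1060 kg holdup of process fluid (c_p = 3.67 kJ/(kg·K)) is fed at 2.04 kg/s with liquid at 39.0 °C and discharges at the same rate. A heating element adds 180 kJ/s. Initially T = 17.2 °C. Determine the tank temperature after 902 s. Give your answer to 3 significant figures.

55.0 °C

M c_p dT/dt = ṁ c_p (T_in − T) + Q̇.
Rearrange: dT/dt = (T_ss − T)/τ with τ = M/ṁ = 519.61 s and T_ss = T_in + Q̇/(ṁ c_p) = 63.042 °C.
Solution: T(t) = T_ss + (T₀ − T_ss) e^(−t/τ).
T(902) = 63.042 + (-45.842)·e^(−902/519.61) = 63.042 + (-45.842)·0.17624 = 54.963 °C.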